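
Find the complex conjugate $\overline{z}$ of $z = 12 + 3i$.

If z = a + bi, then conjugate(z) = a - bi
conjugate(12 + 3i) = 12 - 3i


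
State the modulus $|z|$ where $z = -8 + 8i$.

|z| = sqrt(a^2 + b^2) = sqrt((-8)^2 + 8^2) = sqrt(128) = sqrt(128)


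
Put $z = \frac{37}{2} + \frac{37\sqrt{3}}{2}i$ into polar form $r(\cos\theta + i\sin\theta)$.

r = |z| = sqrt(a^2 + b^2) = sqrt((37/2)^2 + (37*sqrt(3)/2)^2) = sqrt(1369/4 + 4107/4) = sqrt(1369) = 37
θ = arctan(b/a) = arctan(32.0429/18.5) (quadrant-adjusted) = 60°
z = 37(cos 60° + i sin 60°)


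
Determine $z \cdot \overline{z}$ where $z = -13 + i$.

z * conjugate(z) = |z|^2 = a^2 + b^2
= (-13)^2 + 1^2 = 170


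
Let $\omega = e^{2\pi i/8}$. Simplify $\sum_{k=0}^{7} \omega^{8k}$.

Since 8 divides 8, ω^8 = (ω^8)^1 = 1^1 = 1, so every term is 1.
Sum = 8 · 1 = 8


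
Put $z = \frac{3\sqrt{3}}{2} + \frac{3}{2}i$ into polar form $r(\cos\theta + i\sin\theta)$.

r = |z| = sqrt(a^2 + b^2) = sqrt((3*sqrt(3)/2)^2 + (3/2)^2) = sqrt(27/4 + 9/4) = sqrt(9) = 3
θ = arctan(b/a) = arctan(1.5/2.5981) (quadrant-adjusted) = 30°
z = 3(cos 30° + i sin 30°)


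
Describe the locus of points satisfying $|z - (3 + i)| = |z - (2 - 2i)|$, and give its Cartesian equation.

|z - z1| = |z - z2| means z is equidistant from z1 and z2,
i.e. the perpendicular bisector of the segment from (3, 1) to (2, -2) (midpoint (5/2, -1/2)).
With z = x + yi, square both sides:
(x - 3)^2 + (y - 1)^2 = (x - 2)^2 + (y - (-2))^2
The x^2 and y^2 terms cancel: -2x + (-6)y = 8 - 10 = -2
Simplify: x + 3y = 1
Locus: Perpendicular bisector of the segment from (3, 1) to (2, -2): the line x + 3y = 1


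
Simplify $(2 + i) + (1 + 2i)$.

(2 + 1) + (1 + 2)i = 3 + 3i


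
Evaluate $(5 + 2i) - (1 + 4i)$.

(5 - 1) + (2 - 4)i = 4 - 2i


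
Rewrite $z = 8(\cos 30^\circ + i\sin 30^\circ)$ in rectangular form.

a = r cos θ = 8 * sqrt(3)/2 = 4*sqrt(3)
b = r sin θ = 8 * 1/2 = 4
z = 4*sqrt(3) + 4i


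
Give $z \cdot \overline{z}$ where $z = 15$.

z * conjugate(z) = |z|^2 = a^2 + b^2
= 15^2 + 0^2 = 225


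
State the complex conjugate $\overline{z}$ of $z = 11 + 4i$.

If z = a + bi, then conjugate(z) = a - bi
conjugate(11 + 4i) = 11 - 4i


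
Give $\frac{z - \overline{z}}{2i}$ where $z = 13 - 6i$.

z - conjugate(z) = 2bi
(z - conjugate(z))/(2i) = 2bi/(2i) = b = -6


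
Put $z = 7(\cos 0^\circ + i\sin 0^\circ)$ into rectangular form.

a = r cos θ = 7 * 1 = 7
b = r sin θ = 7 * 0 = 0
z = 7


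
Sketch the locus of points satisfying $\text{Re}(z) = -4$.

Re(z) = x where z = x + yi; the equation x = -4 is satisfied by all points with that x-coordinate
Locus: Vertical line x = -4


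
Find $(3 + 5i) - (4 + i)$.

(3 - 4) + (5 - 1)i = -1 + 4i


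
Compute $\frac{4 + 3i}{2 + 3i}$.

Multiply numerator and denominator by conjugate (2 - 3i):
= (4 + 3i)(2 - 3i) / (2^2 + 3^2)
= (17 - 6i) / 13
= 17/13 - (6/13)i


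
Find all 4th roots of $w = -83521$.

|w| = 83521, arg(w) = 180°
Root modulus = 83521^(1/4) = 17
Root arguments: θ_k = (180° + 360°k)/4 for k = 0, 1, ..., 3
Roots: 17*sqrt(2)/2 + (17*sqrt(2)/2)i, -17*sqrt(2)/2 + (17*sqrt(2)/2)i, -17*sqrt(2)/2 - (17*sqrt(2)/2)i, 17*sqrt(2)/2 - (17*sqrt(2)/2)i


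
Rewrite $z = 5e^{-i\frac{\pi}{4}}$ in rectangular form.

a = r cos θ = 5 * sqrt(2)/2 = 5*sqrt(2)/2
b = r sin θ = 5 * -sqrt(2)/2 = -5*sqrt(2)/2
z = 5*sqrt(2)/2 - (5*sqrt(2)/2)i


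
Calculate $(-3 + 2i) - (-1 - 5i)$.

(-3 - (-1)) + (2 - (-5))i = -2 + 7i


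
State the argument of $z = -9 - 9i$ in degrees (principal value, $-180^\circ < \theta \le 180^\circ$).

θ = arctan(b/a) = arctan(-9/-9) (quadrant-adjusted) = -135°


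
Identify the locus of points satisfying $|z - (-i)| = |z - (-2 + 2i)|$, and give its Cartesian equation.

|z - z1| = |z - z2| means z is equidistant from z1 and z2,
i.e. the perpendicular bisector of the segment from (0, -1) to (-2, 2) (midpoint (-1, 1/2)).
With z = x + yi, square both sides:
(x - 0)^2 + (y - (-1))^2 = (x - (-2))^2 + (y - 2)^2
The x^2 and y^2 terms cancel: -4x + 6y = 8 - 1 = 7
Simplify: 4x - 6y = -7
Locus: Perpendicular bisector of the segment from (0, -1) to (-2, 2): the line 4x - 6y = -7


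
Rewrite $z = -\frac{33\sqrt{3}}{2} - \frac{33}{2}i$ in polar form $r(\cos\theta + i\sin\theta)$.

r = |z| = sqrt(a^2 + b^2) = sqrt((-33*sqrt(3)/2)^2 + (-33/2)^2) = sqrt(3267/4 + 1089/4) = sqrt(1089) = 33
θ = arctan(b/a) = arctan(-16.5/-28.5788) (quadrant-adjusted) = 210°
z = 33(cos 210° + i sin 210°)


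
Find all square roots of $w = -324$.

|w| = 324, arg(w) = 180°
Root modulus = 324^(1/2) = 18
Root arguments: θ_k = (180° + 360°k)/2 for k = 0, 1, ..., 1
Roots: 18i, -18i


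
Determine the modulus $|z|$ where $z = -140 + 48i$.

|z| = sqrt(a^2 + b^2) = sqrt((-140)^2 + 48^2) = sqrt(21904) = 148


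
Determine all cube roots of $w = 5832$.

|w| = 5832, arg(w) = 0°
Root modulus = 5832^(1/3) = 18
Root arguments: θ_k = (0° + 360°k)/3 for k = 0, 1, ..., 2
Roots: 18, -9 + 9*sqrt(3)i, -9 - 9*sqrt(3)i


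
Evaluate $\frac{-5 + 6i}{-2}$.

Divisor is real, so divide each part by -2:
= 5/2 - 3i


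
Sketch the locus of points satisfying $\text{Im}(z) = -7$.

Im(z) = y where z = x + yi; the equation y = -7 is satisfied by all points with that y-coordinate
Locus: Horizontal line y = -7


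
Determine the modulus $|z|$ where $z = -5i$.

|z| = sqrt(a^2 + b^2) = sqrt(0^2 + (-5)^2) = sqrt(25) = 5


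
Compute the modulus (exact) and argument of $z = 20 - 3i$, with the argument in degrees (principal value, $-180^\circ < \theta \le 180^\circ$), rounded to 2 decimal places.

|z| = sqrt(20^2 + (-3)^2) = sqrt(409)
arg(z) = arctan(b/a) = arctan(-3/20) (quadrant-adjusted) = -8.53°


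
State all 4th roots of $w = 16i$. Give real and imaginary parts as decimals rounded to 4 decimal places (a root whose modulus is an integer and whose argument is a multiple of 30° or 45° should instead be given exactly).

|w| = 16, arg(w) = 90°
Root modulus = 16^(1/4) = 2
Root arguments: θ_k = (90° + 360°k)/4 for k = 0, 1, ..., 3
Compute each root as (root modulus)(cos θ_k + i sin θ_k) using full-precision intermediates, then round to 4 decimal places.
Roots: 1.8478 + 0.7654i, -0.7654 + 1.8478i, -1.8478 - 0.7654i, 0.7654 - 1.8478i


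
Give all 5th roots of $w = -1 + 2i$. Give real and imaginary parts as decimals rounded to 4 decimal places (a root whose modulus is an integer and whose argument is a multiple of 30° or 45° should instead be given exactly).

|w| = sqrt(5) ≈ 2.236068, arg(w) ≈ 116.565051°
Root modulus = sqrt(5)^(1/5) ≈ 1.174619
Root arguments: θ_k = (arg(w) + 360°k)/5 for k = 0, 1, ..., 4
Compute each root as (root modulus)(cos θ_k + i sin θ_k) using full-precision intermediates, then round to 4 decimal places.
Roots: 1.0787 + 0.4649i, -0.1088 + 1.1696i, -1.1459 + 0.2580i, -0.5995 - 1.0101i, 0.7755 - 0.8823i


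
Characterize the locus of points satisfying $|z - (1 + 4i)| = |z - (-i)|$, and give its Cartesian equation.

|z - z1| = |z - z2| means z is equidistant from z1 and z2,
i.e. the perpendicular bisector of the segment from (1, 4) to (0, -1) (midpoint (1/2, 3/2)).
With z = x + yi, square both sides:
(x - 1)^2 + (y - 4)^2 = (x - 0)^2 + (y - (-1))^2
The x^2 and y^2 terms cancel: -2x + (-10)y = 1 - 17 = -16
Simplify: x + 5y = 8
Locus: Perpendicular bisector of the segment from (1, 4) to (0, -1): the line x + 5y = 8


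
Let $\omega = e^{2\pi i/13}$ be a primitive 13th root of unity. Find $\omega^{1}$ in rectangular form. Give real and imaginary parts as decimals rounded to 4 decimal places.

ω^1 = e^(2πi·1/13) = e^(i·2π/13)
= cos(2π/13) + i sin(2π/13)
= 0.8855 + 0.4647i


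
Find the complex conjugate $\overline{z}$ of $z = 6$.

If z = a + bi, then conjugate(z) = a - bi
conjugate(6) = 6


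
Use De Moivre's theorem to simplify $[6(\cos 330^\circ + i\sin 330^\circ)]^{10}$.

By De Moivre: z^n = r^n(cos(nθ) + i sin(nθ))
= 6^10(cos(10*330°) + i sin(10*330°))
= 60466176(cos 60° + i sin 60°)
= 30233088 + 30233088*sqrt(3)i


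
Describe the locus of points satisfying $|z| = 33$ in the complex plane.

|z| = 33 means sqrt(x^2 + y^2) = 33
This is a circle of radius 33 centered at the origin


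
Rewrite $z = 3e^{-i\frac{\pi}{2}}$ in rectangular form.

a = r cos θ = 3 * 0 = 0
b = r sin θ = 3 * -1 = -3
z = -3i


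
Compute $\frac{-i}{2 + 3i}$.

Multiply numerator and denominator by conjugate (2 - 3i):
= (-i)(2 - 3i) / (2^2 + 3^2)
= (-3 - 2i) / 13
= -3/13 - (2/13)i


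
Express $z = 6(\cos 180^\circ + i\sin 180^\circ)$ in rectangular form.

a = r cos θ = 6 * -1 = -6
b = r sin θ = 6 * 0 = 0
z = -6


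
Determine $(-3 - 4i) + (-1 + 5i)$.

(-3 + (-1)) + (-4 + 5)i = -4 + i


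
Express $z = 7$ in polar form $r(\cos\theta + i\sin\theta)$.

r = |z| = sqrt(a^2 + b^2) = sqrt((7)^2 + (0)^2) = sqrt(49 + 0) = sqrt(49) = 7
b = 0 and a > 0, so z lies on the positive real axis: θ = 0°
z = 7(cos 0° + i sin 0°)


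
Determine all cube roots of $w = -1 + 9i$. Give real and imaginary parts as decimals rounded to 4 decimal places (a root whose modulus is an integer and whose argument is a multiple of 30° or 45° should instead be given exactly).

|w| = sqrt(82) ≈ 9.055385, arg(w) ≈ 96.340192°
Root modulus = sqrt(82)^(1/3) ≈ 2.084342
Root arguments: θ_k = (arg(w) + 360°k)/3 for k = 0, 1, ..., 2
Compute each root as (root modulus)(cos θ_k + i sin θ_k) using full-precision intermediates, then round to 4 decimal places.
Roots: 1.7654 + 1.1080i, -1.8423 + 0.9749i, 0.0769 - 2.0829i


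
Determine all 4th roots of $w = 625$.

|w| = 625, arg(w) = 0°
Root modulus = 625^(1/4) = 5
Root arguments: θ_k = (0° + 360°k)/4 for k = 0, 1, ..., 3
Roots: 5, 5i, -5, -5i


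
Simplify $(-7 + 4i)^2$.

(a + bi)^2 = a^2 - b^2 + 2abi
= (-7)^2 - 4^2 + 2*(-7)*4i
= 33 - 56i


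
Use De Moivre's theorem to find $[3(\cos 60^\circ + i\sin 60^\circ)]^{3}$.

By De Moivre: z^n = r^n(cos(nθ) + i sin(nθ))
= 3^3(cos(3*60°) + i sin(3*60°))
= 27(cos 180° + i sin 180°)
= -27


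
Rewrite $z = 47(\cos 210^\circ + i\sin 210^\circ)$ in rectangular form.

a = r cos θ = 47 * -sqrt(3)/2 = -47*sqrt(3)/2
b = r sin θ = 47 * -1/2 = -47/2
z = -47*sqrt(3)/2 - (47/2)i


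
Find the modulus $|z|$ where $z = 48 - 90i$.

|z| = sqrt(a^2 + b^2) = sqrt(48^2 + (-90)^2) = sqrt(10404) = 102


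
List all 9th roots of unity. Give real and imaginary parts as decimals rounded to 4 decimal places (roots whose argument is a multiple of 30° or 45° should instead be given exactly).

ω_k = e^(2πik/9) = cos(2πk/9) + i sin(2πk/9) for k = 0, 1, ..., 8
Roots: 1, 0.7660 + 0.6428i, 0.1736 + 0.9848i, -1/2 + (sqrt(3)/2)i, -0.9397 + 0.3420i, -0.9397 - 0.3420i, -1/2 - (sqrt(3)/2)i, 0.1736 - 0.9848i, 0.7660 - 0.6428i


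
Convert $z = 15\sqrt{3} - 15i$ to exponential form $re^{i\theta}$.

r = |z| = sqrt((15*sqrt(3))^2 + (-15)^2) = sqrt(675 + 225) = sqrt(900) = 30
θ = arctan(b/a) = arctan(-15/25.9808) (quadrant-adjusted) = -30° = -π/6
z = 30e^(-i*π/6)


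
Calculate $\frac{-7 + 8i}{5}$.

Divisor is real, so divide each part by 5:
= -7/5 + (8/5)i


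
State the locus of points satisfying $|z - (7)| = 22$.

|z - z0| = r describes a circle centered at z0 with radius r
Here z0 = 7 and r = 22
Locus: Circle centered at (7, 0) with radius 22


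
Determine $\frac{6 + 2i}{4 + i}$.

Multiply numerator and denominator by conjugate (4 - i):
= (6 + 2i)(4 - i) / (4^2 + 1^2)
= (26 + 2i) / 17
= 26/17 + (2/17)i


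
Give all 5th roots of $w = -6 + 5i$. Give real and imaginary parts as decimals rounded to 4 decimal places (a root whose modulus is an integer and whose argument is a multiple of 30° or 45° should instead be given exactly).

|w| = sqrt(61) ≈ 7.810250, arg(w) ≈ 140.194429°
Root modulus = sqrt(61)^(1/5) ≈ 1.508457
Root arguments: θ_k = (arg(w) + 360°k)/5 for k = 0, 1, ..., 4
Compute each root as (root modulus)(cos θ_k + i sin θ_k) using full-precision intermediates, then round to 4 decimal places.
Roots: 1.3314 + 0.7091i, -0.2629 + 1.4854i, -1.4939 + 0.2089i, -0.6603 - 1.3562i, 1.0858 - 1.0471i


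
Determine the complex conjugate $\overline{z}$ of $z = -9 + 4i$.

If z = a + bi, then conjugate(z) = a - bi
conjugate(-9 + 4i) = -9 - 4i


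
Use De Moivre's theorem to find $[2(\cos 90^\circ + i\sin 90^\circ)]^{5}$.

By De Moivre: z^n = r^n(cos(nθ) + i sin(nθ))
= 2^5(cos(5*90°) + i sin(5*90°))
= 32(cos 90° + i sin 90°)
= 32i


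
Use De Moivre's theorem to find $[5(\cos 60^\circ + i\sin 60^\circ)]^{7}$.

By De Moivre: z^n = r^n(cos(nθ) + i sin(nθ))
= 5^7(cos(7*60°) + i sin(7*60°))
= 78125(cos 60° + i sin 60°)
= 78125/2 + (78125*sqrt(3)/2)i


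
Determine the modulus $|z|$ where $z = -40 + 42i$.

|z| = sqrt(a^2 + b^2) = sqrt((-40)^2 + 42^2) = sqrt(3364) = 58


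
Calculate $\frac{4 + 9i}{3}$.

Divisor is real, so divide each part by 3:
= 4/3 + 3i


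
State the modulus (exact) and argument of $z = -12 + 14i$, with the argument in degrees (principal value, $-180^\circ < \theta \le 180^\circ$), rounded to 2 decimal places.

|z| = sqrt((-12)^2 + 14^2) = sqrt(340)
arg(z) = arctan(b/a) = arctan(14/-12) (quadrant-adjusted) = 130.60°


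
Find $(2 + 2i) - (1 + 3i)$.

(2 - 1) + (2 - 3)i = 1 - i


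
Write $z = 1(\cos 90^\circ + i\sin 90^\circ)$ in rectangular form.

a = r cos θ = 1 * 0 = 0
b = r sin θ = 1 * 1 = 1
z = i


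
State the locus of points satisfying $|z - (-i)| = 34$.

|z - z0| = r describes a circle centered at z0 with radius r
Here z0 = -i and r = 34
Locus: Circle centered at (0, -1) with radius 34


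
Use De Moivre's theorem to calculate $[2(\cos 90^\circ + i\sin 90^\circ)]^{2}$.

By De Moivre: z^n = r^n(cos(nθ) + i sin(nθ))
= 2^2(cos(2*90°) + i sin(2*90°))
= 4(cos 180° + i sin 180°)
= -4


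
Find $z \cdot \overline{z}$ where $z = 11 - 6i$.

z * conjugate(z) = |z|^2 = a^2 + b^2
= 11^2 + (-6)^2 = 157


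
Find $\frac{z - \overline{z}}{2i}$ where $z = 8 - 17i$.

z - conjugate(z) = 2bi
(z - conjugate(z))/(2i) = 2bi/(2i) = b = -17


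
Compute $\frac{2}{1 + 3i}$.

Multiply numerator and denominator by conjugate (1 - 3i):
= (2)(1 - 3i) / (1^2 + 3^2)
= (2 - 6i) / 10
Divide through by 2: (1 - 3i) / 5
= 1/5 - (3/5)i


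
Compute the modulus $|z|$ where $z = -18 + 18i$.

|z| = sqrt(a^2 + b^2) = sqrt((-18)^2 + 18^2) = sqrt(648) = sqrt(648)


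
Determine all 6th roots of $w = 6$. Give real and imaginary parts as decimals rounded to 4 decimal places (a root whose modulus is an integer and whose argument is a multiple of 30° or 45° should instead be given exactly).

|w| = 6, arg(w) = 0°
Root modulus = 6^(1/6) ≈ 1.348006
Root arguments: θ_k = (0° + 360°k)/6 for k = 0, 1, ..., 5
Compute each root as (root modulus)(cos θ_k + i sin θ_k) using full-precision intermediates, then round to 4 decimal places.
Roots: 1.3480, 0.6740 + 1.1674i, -0.6740 + 1.1674i, -1.3480, -0.6740 - 1.1674i, 0.6740 - 1.1674i


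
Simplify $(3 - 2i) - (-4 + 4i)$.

(3 - (-4)) + (-2 - 4)i = 7 - 6i


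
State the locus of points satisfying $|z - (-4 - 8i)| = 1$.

|z - z0| = r describes a circle centered at z0 with radius r
Here z0 = -4 - 8i and r = 1
Locus: Circle centered at (-4, -8) with radius 1


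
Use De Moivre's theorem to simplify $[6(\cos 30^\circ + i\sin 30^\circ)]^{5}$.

By De Moivre: z^n = r^n(cos(nθ) + i sin(nθ))
= 6^5(cos(5*30°) + i sin(5*30°))
= 7776(cos 150° + i sin 150°)
= -3888*sqrt(3) + 3888i


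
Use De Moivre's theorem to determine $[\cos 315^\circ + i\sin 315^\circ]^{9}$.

By De Moivre: z^n = r^n(cos(nθ) + i sin(nθ))
= 1^9(cos(9*315°) + i sin(9*315°))
= 1(cos 315° + i sin 315°)
= sqrt(2)/2 - (sqrt(2)/2)i


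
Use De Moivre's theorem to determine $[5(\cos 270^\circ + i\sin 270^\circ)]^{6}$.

By De Moivre: z^n = r^n(cos(nθ) + i sin(nθ))
= 5^6(cos(6*270°) + i sin(6*270°))
= 15625(cos 180° + i sin 180°)
= -15625


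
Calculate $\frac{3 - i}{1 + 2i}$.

Multiply numerator and denominator by conjugate (1 - 2i):
= (3 - i)(1 - 2i) / (1^2 + 2^2)
= (1 - 7i) / 5
= 1/5 - (7/5)i


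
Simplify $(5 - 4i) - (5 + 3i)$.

(5 - 5) + (-4 - 3)i = -7i


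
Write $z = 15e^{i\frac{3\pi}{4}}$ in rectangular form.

a = r cos θ = 15 * -sqrt(2)/2 = -15*sqrt(2)/2
b = r sin θ = 15 * sqrt(2)/2 = 15*sqrt(2)/2
z = -15*sqrt(2)/2 + (15*sqrt(2)/2)i


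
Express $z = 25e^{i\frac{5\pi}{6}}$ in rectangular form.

a = r cos θ = 25 * -sqrt(3)/2 = -25*sqrt(3)/2
b = r sin θ = 25 * 1/2 = 25/2
z = -25*sqrt(3)/2 + (25/2)i


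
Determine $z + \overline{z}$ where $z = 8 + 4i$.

z + conjugate(z) = (a + bi) + (a - bi) = 2a
= 2 * 8 = 16


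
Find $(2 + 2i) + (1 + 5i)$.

(2 + 1) + (2 + 5)i = 3 + 7i


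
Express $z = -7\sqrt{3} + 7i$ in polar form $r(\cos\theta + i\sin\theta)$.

r = |z| = sqrt(a^2 + b^2) = sqrt((-7*sqrt(3))^2 + (7)^2) = sqrt(147 + 49) = sqrt(196) = 14
θ = arctan(b/a) = arctan(7/-12.1244) (quadrant-adjusted) = 150°
z = 14(cos 150° + i sin 150°)


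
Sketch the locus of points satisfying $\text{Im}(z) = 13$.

Im(z) = y where z = x + yi; the equation y = 13 is satisfied by all points with that y-coordinate
Locus: Horizontal line y = 13


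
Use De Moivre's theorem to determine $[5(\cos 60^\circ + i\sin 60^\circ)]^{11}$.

By De Moivre: z^n = r^n(cos(nθ) + i sin(nθ))
= 5^11(cos(11*60°) + i sin(11*60°))
= 48828125(cos 300° + i sin 300°)
= 48828125/2 - (48828125*sqrt(3)/2)i


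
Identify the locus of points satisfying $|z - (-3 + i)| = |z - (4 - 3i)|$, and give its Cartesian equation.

|z - z1| = |z - z2| means z is equidistant from z1 and z2,
i.e. the perpendicular bisector of the segment from (-3, 1) to (4, -3) (midpoint (1/2, -1)).
With z = x + yi, square both sides:
(x - (-3))^2 + (y - 1)^2 = (x - 4)^2 + (y - (-3))^2
The x^2 and y^2 terms cancel: 14x + (-8)y = 25 - 10 = 15
Simplify: 14x - 8y = 15
Locus: Perpendicular bisector of the segment from (-3, 1) to (4, -3): the line 14x - 8y = 15


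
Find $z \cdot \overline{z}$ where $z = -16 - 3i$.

z * conjugate(z) = |z|^2 = a^2 + b^2
= (-16)^2 + (-3)^2 = 265


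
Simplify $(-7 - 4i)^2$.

(a + bi)^2 = a^2 - b^2 + 2abi
= (-7)^2 - (-4)^2 + 2*(-7)*(-4)i
= 33 + 56i


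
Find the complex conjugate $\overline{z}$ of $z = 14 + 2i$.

If z = a + bi, then conjugate(z) = a - bi
conjugate(14 + 2i) = 14 - 2i


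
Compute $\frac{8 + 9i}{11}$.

Divisor is real, so divide each part by 11:
= 8/11 + (9/11)i


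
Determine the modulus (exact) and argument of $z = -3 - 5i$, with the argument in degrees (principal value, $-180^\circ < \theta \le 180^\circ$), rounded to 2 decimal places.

|z| = sqrt((-3)^2 + (-5)^2) = sqrt(34)
arg(z) = arctan(b/a) = arctan(-5/-3) (quadrant-adjusted) = -120.96°


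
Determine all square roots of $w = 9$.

|w| = 9, arg(w) = 0°
Root modulus = 9^(1/2) = 3
Root arguments: θ_k = (0° + 360°k)/2 for k = 0, 1, ..., 1
Roots: 3, -3


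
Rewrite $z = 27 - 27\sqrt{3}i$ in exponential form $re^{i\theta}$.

r = |z| = sqrt((27)^2 + (-27*sqrt(3))^2) = sqrt(729 + 2187) = sqrt(2916) = 54
θ = arctan(b/a) = arctan(-46.7654/27) (quadrant-adjusted) = -60° = -π/3
z = 54e^(-i*π/3)


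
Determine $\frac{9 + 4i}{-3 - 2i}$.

Multiply numerator and denominator by conjugate (-3 + 2i):
= (9 + 4i)(-3 + 2i) / ((-3)^2 + (-2)^2)
= (-35 + 6i) / 13
= -35/13 + (6/13)i


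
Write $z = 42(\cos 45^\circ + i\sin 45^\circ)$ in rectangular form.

a = r cos θ = 42 * sqrt(2)/2 = 21*sqrt(2)
b = r sin θ = 42 * sqrt(2)/2 = 21*sqrt(2)
z = 21*sqrt(2) + 21*sqrt(2)i


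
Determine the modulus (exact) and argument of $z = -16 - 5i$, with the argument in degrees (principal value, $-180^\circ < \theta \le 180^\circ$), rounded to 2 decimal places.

|z| = sqrt((-16)^2 + (-5)^2) = sqrt(281)
arg(z) = arctan(b/a) = arctan(-5/-16) (quadrant-adjusted) = -162.65°


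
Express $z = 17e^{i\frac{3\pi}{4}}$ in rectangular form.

a = r cos θ = 17 * -sqrt(2)/2 = -17*sqrt(2)/2
b = r sin θ = 17 * sqrt(2)/2 = 17*sqrt(2)/2
z = -17*sqrt(2)/2 + (17*sqrt(2)/2)i


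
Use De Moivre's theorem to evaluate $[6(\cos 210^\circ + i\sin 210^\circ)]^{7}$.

By De Moivre: z^n = r^n(cos(nθ) + i sin(nθ))
= 6^7(cos(7*210°) + i sin(7*210°))
= 279936(cos 30° + i sin 30°)
= 139968*sqrt(3) + 139968i


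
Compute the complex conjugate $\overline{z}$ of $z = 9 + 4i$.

If z = a + bi, then conjugate(z) = a - bi
conjugate(9 + 4i) = 9 - 4i


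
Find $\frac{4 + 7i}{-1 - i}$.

Multiply numerator and denominator by conjugate (-1 + i):
= (4 + 7i)(-1 + i) / ((-1)^2 + (-1)^2)
= (-11 - 3i) / 2
= -11/2 - (3/2)i


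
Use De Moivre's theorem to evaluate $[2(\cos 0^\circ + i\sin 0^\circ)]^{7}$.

By De Moivre: z^n = r^n(cos(nθ) + i sin(nθ))
= 2^7(cos(7*0°) + i sin(7*0°))
= 128(cos 0° + i sin 0°)
= 128


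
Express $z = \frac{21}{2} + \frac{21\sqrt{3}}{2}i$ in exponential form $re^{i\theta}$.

r = |z| = sqrt((21/2)^2 + (21*sqrt(3)/2)^2) = sqrt(441/4 + 1323/4) = sqrt(441) = 21
θ = arctan(b/a) = arctan(18.1865/10.5) (quadrant-adjusted) = 60° = π/3
z = 21e^(i*π/3)


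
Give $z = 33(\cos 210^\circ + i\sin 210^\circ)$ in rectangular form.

a = r cos θ = 33 * -sqrt(3)/2 = -33*sqrt(3)/2
b = r sin θ = 33 * -1/2 = -33/2
z = -33*sqrt(3)/2 - (33/2)i


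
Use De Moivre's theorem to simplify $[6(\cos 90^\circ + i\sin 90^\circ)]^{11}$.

By De Moivre: z^n = r^n(cos(nθ) + i sin(nθ))
= 6^11(cos(11*90°) + i sin(11*90°))
= 362797056(cos 270° + i sin 270°)
= -362797056i


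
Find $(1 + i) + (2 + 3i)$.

(1 + 2) + (1 + 3)i = 3 + 4i


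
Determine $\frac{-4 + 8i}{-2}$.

Divisor is real, so divide each part by -2:
= 2 - 4i


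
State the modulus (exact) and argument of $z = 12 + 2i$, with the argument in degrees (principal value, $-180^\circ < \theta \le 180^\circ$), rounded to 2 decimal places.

|z| = sqrt(12^2 + 2^2) = sqrt(148)
arg(z) = arctan(b/a) = arctan(2/12) (quadrant-adjusted) = 9.46°


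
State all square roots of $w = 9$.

|w| = 9, arg(w) = 0°
Root modulus = 9^(1/2) = 3
Root arguments: θ_k = (0° + 360°k)/2 for k = 0, 1, ..., 1
Roots: 3, -3


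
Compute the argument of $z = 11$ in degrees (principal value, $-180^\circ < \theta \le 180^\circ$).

b = 0 and a > 0, so z lies on the positive real axis: θ = 0°


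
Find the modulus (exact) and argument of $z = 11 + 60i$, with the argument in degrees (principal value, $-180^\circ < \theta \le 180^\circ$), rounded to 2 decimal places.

|z| = sqrt(11^2 + 60^2) = 61
arg(z) = arctan(b/a) = arctan(60/11) (quadrant-adjusted) = 79.61°


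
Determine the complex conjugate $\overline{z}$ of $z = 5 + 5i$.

If z = a + bi, then conjugate(z) = a - bi
conjugate(5 + 5i) = 5 - 5i


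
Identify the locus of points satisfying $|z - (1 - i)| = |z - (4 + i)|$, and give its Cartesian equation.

|z - z1| = |z - z2| means z is equidistant from z1 and z2,
i.e. the perpendicular bisector of the segment from (1, -1) to (4, 1) (midpoint (5/2, 0)).
With z = x + yi, square both sides:
(x - 1)^2 + (y - (-1))^2 = (x - 4)^2 + (y - 1)^2
The x^2 and y^2 terms cancel: 6x + 4y = 17 - 2 = 15
Simplify: 6x + 4y = 15
Locus: Perpendicular bisector of the segment from (1, -1) to (4, 1): the line 6x + 4y = 15


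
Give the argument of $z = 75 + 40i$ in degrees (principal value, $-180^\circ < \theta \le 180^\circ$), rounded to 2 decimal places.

θ = arctan(b/a) = arctan(40/75) (quadrant-adjusted) = 28.07°


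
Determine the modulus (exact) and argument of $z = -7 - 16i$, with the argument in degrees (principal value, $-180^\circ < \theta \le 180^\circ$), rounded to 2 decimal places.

|z| = sqrt((-7)^2 + (-16)^2) = sqrt(305)
arg(z) = arctan(b/a) = arctan(-16/-7) (quadrant-adjusted) = -113.63°


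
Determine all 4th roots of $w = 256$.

|w| = 256, arg(w) = 0°
Root modulus = 256^(1/4) = 4
Root arguments: θ_k = (0° + 360°k)/4 for k = 0, 1, ..., 3
Roots: 4, 4i, -4, -4i


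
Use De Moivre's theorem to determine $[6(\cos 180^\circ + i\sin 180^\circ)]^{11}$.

By De Moivre: z^n = r^n(cos(nθ) + i sin(nθ))
= 6^11(cos(11*180°) + i sin(11*180°))
= 362797056(cos 180° + i sin 180°)
= -362797056


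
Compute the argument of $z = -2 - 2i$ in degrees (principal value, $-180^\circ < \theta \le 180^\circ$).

θ = arctan(b/a) = arctan(-2/-2) (quadrant-adjusted) = -135°


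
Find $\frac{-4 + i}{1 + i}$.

Multiply numerator and denominator by conjugate (1 - i):
= (-4 + i)(1 - i) / (1^2 + 1^2)
= (-3 + 5i) / 2
= -3/2 + (5/2)i


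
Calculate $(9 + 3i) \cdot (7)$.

(a1*a2 - b1*b2) + (a1*b2 + b1*a2)i
= (63 - 0) + (0 + 21)i
= 63 + 21i


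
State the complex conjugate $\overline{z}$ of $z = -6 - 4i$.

If z = a + bi, then conjugate(z) = a - bi
conjugate(-6 - 4i) = -6 + 4i


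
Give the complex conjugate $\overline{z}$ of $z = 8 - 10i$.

If z = a + bi, then conjugate(z) = a - bi
conjugate(8 - 10i) = 8 + 10i


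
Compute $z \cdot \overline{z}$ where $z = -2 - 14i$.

z * conjugate(z) = |z|^2 = a^2 + b^2
= (-2)^2 + (-14)^2 = 200


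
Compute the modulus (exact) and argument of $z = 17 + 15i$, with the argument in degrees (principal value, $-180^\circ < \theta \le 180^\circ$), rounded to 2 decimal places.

|z| = sqrt(17^2 + 15^2) = sqrt(514)
arg(z) = arctan(b/a) = arctan(15/17) (quadrant-adjusted) = 41.42°


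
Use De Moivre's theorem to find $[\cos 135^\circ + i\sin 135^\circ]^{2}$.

By De Moivre: z^n = r^n(cos(nθ) + i sin(nθ))
= 1^2(cos(2*135°) + i sin(2*135°))
= 1(cos 270° + i sin 270°)
= -i


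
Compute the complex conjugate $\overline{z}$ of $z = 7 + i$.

If z = a + bi, then conjugate(z) = a - bi
conjugate(7 + i) = 7 - i


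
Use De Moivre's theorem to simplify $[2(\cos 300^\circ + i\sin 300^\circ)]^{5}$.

By De Moivre: z^n = r^n(cos(nθ) + i sin(nθ))
= 2^5(cos(5*300°) + i sin(5*300°))
= 32(cos 60° + i sin 60°)
= 16 + 16*sqrt(3)i


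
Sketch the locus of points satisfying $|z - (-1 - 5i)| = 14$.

|z - z0| = r describes a circle centered at z0 with radius r
Here z0 = -1 - 5i and r = 14
Locus: Circle centered at (-1, -5) with radius 14


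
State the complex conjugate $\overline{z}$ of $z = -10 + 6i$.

If z = a + bi, then conjugate(z) = a - bi
conjugate(-10 + 6i) = -10 - 6i


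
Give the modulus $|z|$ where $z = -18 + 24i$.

|z| = sqrt(a^2 + b^2) = sqrt((-18)^2 + 24^2) = sqrt(900) = 30


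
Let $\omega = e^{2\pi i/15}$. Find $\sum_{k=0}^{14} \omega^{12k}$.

Let ζ = ω^12 = e^(2πi·12/15). Since 15 ∤ 12, ζ ≠ 1.
Sum = Σ_{k=0}^{14} ζ^k = (ζ^15 - 1)/(ζ - 1) = (ω^{12·15} - 1)/(ζ - 1) = (1 - 1)/(ζ - 1) = 0


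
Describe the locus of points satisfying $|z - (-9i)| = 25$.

|z - z0| = r describes a circle centered at z0 with radius r
Here z0 = -9i and r = 25
Locus: Circle centered at (0, -9) with radius 25


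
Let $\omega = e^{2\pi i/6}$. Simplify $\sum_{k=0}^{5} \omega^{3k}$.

Let ζ = ω^3 = e^(2πi·3/6). Since 6 ∤ 3, ζ ≠ 1.
Sum = Σ_{k=0}^{5} ζ^k = (ζ^6 - 1)/(ζ - 1) = (ω^{3·6} - 1)/(ζ - 1) = (1 - 1)/(ζ - 1) = 0


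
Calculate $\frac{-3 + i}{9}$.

Divisor is real, so divide each part by 9:
= -1/3 + (1/9)i


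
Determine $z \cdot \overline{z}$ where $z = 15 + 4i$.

z * conjugate(z) = |z|^2 = a^2 + b^2
= 15^2 + 4^2 = 241


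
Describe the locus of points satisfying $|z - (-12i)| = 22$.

|z - z0| = r describes a circle centered at z0 with radius r
Here z0 = -12i and r = 22
Locus: Circle centered at (0, -12) with radius 22


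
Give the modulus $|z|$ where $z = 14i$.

|z| = sqrt(a^2 + b^2) = sqrt(0^2 + 14^2) = sqrt(196) = 14


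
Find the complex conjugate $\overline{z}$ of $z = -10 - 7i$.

If z = a + bi, then conjugate(z) = a - bi
conjugate(-10 - 7i) = -10 + 7i


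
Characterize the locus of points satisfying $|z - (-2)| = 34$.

|z - z0| = r describes a circle centered at z0 with radius r
Here z0 = -2 and r = 34
Locus: Circle centered at (-2, 0) with radius 34


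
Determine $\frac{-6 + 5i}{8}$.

Divisor is real, so divide each part by 8:
= -3/4 + (5/8)i


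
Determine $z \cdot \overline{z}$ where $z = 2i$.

z * conjugate(z) = |z|^2 = a^2 + b^2
= 0^2 + 2^2 = 4


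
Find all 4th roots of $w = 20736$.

|w| = 20736, arg(w) = 0°
Root modulus = 20736^(1/4) = 12
Root arguments: θ_k = (0° + 360°k)/4 for k = 0, 1, ..., 3
Roots: 12, 12i, -12, -12i


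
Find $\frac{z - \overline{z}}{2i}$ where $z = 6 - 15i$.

z - conjugate(z) = 2bi
(z - conjugate(z))/(2i) = 2bi/(2i) = b = -15


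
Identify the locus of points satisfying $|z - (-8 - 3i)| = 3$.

|z - z0| = r describes a circle centered at z0 with radius r
Here z0 = -8 - 3i and r = 3
Locus: Circle centered at (-8, -3) with radius 3


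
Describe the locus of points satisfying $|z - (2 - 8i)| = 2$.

|z - z0| = r describes a circle centered at z0 with radius r
Here z0 = 2 - 8i and r = 2
Locus: Circle centered at (2, -8) with radius 2


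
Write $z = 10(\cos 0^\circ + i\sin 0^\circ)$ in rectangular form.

a = r cos θ = 10 * 1 = 10
b = r sin θ = 10 * 0 = 0
z = 10


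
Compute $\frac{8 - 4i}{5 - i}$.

Multiply numerator and denominator by conjugate (5 + i):
= (8 - 4i)(5 + i) / (5^2 + (-1)^2)
= (44 - 12i) / 26
Divide through by 2: (22 - 6i) / 13
= 22/13 - (6/13)i


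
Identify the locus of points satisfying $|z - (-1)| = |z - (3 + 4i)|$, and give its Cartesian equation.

|z - z1| = |z - z2| means z is equidistant from z1 and z2,
i.e. the perpendicular bisector of the segment from (-1, 0) to (3, 4) (midpoint (1, 2)).
With z = x + yi, square both sides:
(x - (-1))^2 + (y - 0)^2 = (x - 3)^2 + (y - 4)^2
The x^2 and y^2 terms cancel: 8x + 8y = 25 - 1 = 24
Simplify: x + y = 3
Locus: Perpendicular bisector of the segment from (-1, 0) to (3, 4): the line x + y = 3


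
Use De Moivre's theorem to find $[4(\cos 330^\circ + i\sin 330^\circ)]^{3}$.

By De Moivre: z^n = r^n(cos(nθ) + i sin(nθ))
= 4^3(cos(3*330°) + i sin(3*330°))
= 64(cos 270° + i sin 270°)
= -64i


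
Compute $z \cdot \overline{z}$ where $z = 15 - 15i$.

z * conjugate(z) = |z|^2 = a^2 + b^2
= 15^2 + (-15)^2 = 450


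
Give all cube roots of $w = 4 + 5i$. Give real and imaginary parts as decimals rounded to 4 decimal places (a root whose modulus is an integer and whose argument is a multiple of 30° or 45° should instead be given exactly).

|w| = sqrt(41) ≈ 6.403124, arg(w) ≈ 51.340192°
Root modulus = sqrt(41)^(1/3) ≈ 1.856938
Root arguments: θ_k = (arg(w) + 360°k)/3 for k = 0, 1, ..., 2
Compute each root as (root modulus)(cos θ_k + i sin θ_k) using full-precision intermediates, then round to 4 decimal places.
Roots: 1.7747 + 0.5464i, -1.3606 + 1.2637i, -0.4141 - 1.8102i


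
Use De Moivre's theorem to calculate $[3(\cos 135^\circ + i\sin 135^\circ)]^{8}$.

By De Moivre: z^n = r^n(cos(nθ) + i sin(nθ))
= 3^8(cos(8*135°) + i sin(8*135°))
= 6561(cos 0° + i sin 0°)
= 6561


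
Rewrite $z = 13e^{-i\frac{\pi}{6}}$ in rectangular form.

a = r cos θ = 13 * sqrt(3)/2 = 13*sqrt(3)/2
b = r sin θ = 13 * -1/2 = -13/2
z = 13*sqrt(3)/2 - (13/2)i


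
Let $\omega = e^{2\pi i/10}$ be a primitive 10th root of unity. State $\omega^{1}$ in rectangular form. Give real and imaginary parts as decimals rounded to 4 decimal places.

ω^1 = e^(2πi·1/10) = e^(i·1π/5)
= cos(1π/5) + i sin(1π/5)
= 0.8090 + 0.5878i


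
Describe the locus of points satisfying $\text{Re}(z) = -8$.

Re(z) = x where z = x + yi; the equation x = -8 is satisfied by all points with that x-coordinate
Locus: Vertical line x = -8


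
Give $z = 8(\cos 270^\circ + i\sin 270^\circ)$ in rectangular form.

a = r cos θ = 8 * 0 = 0
b = r sin θ = 8 * -1 = -8
z = -8i


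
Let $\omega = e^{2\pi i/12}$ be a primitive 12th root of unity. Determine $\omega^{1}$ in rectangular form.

ω^1 = e^(2πi·1/12) = e^(i·1π/6)
= cos(1π/6) + i sin(1π/6)
= sqrt(3)/2 + (1/2)i


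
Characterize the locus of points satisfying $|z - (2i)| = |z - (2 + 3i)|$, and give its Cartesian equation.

|z - z1| = |z - z2| means z is equidistant from z1 and z2,
i.e. the perpendicular bisector of the segment from (0, 2) to (2, 3) (midpoint (1, 5/2)).
With z = x + yi, square both sides:
(x - 0)^2 + (y - 2)^2 = (x - 2)^2 + (y - 3)^2
The x^2 and y^2 terms cancel: 4x + 2y = 13 - 4 = 9
Simplify: 4x + 2y = 9
Locus: Perpendicular bisector of the segment from (0, 2) to (2, 3): the line 4x + 2y = 9


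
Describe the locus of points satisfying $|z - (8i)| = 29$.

|z - z0| = r describes a circle centered at z0 with radius r
Here z0 = 8i and r = 29
Locus: Circle centered at (0, 8) with radius 29


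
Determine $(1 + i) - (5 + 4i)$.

(1 - 5) + (1 - 4)i = -4 - 3i


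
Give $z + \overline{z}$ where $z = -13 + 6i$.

z + conjugate(z) = (a + bi) + (a - bi) = 2a
= 2 * (-13) = -26


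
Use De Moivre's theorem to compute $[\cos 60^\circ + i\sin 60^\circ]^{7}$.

By De Moivre: z^n = r^n(cos(nθ) + i sin(nθ))
= 1^7(cos(7*60°) + i sin(7*60°))
= 1(cos 60° + i sin 60°)
= 1/2 + (sqrt(3)/2)i


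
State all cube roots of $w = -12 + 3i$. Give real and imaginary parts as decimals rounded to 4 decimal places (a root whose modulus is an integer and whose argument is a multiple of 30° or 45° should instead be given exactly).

|w| = sqrt(153) ≈ 12.369317, arg(w) ≈ 165.963757°
Root modulus = sqrt(153)^(1/3) ≈ 2.312678
Root arguments: θ_k = (arg(w) + 360°k)/3 for k = 0, 1, ..., 2
Compute each root as (root modulus)(cos θ_k + i sin θ_k) using full-precision intermediates, then round to 4 decimal places.
Roots: 1.3159 + 1.9018i, -2.3050 + 0.1886i, 0.9891 - 2.0905i


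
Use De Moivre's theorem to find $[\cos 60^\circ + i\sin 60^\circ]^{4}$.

By De Moivre: z^n = r^n(cos(nθ) + i sin(nθ))
= 1^4(cos(4*60°) + i sin(4*60°))
= 1(cos 240° + i sin 240°)
= -1/2 - (sqrt(3)/2)i


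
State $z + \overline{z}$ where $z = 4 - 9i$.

z + conjugate(z) = (a + bi) + (a - bi) = 2a
= 2 * 4 = 8


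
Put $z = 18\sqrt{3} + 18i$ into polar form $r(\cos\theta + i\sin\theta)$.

r = |z| = sqrt(a^2 + b^2) = sqrt((18*sqrt(3))^2 + (18)^2) = sqrt(972 + 324) = sqrt(1296) = 36
θ = arctan(b/a) = arctan(18/31.1769) (quadrant-adjusted) = 30°
z = 36(cos 30° + i sin 30°)


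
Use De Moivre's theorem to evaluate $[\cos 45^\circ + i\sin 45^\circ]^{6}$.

By De Moivre: z^n = r^n(cos(nθ) + i sin(nθ))
= 1^6(cos(6*45°) + i sin(6*45°))
= 1(cos 270° + i sin 270°)
= -i


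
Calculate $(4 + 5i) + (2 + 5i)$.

(4 + 2) + (5 + 5)i = 6 + 10i


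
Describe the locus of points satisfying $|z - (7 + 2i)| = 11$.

|z - z0| = r describes a circle centered at z0 with radius r
Here z0 = 7 + 2i and r = 11
Locus: Circle centered at (7, 2) with radius 11


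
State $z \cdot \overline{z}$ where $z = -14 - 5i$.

z * conjugate(z) = |z|^2 = a^2 + b^2
= (-14)^2 + (-5)^2 = 221


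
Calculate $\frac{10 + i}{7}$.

Divisor is real, so divide each part by 7:
= 10/7 + (1/7)i


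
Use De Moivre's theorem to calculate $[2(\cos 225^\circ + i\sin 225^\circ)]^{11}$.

By De Moivre: z^n = r^n(cos(nθ) + i sin(nθ))
= 2^11(cos(11*225°) + i sin(11*225°))
= 2048(cos 315° + i sin 315°)
= 1024*sqrt(2) - 1024*sqrt(2)i


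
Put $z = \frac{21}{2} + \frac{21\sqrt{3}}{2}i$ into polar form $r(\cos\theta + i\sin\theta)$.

r = |z| = sqrt(a^2 + b^2) = sqrt((21/2)^2 + (21*sqrt(3)/2)^2) = sqrt(441/4 + 1323/4) = sqrt(441) = 21
θ = arctan(b/a) = arctan(18.1865/10.5) (quadrant-adjusted) = 60°
z = 21(cos 60° + i sin 60°)


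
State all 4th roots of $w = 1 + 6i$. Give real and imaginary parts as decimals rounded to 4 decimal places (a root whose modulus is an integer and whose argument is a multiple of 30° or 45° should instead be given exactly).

|w| = sqrt(37) ≈ 6.082763, arg(w) ≈ 80.537678°
Root modulus = sqrt(37)^(1/4) ≈ 1.570454
Root arguments: θ_k = (arg(w) + 360°k)/4 for k = 0, 1, ..., 3
Compute each root as (root modulus)(cos θ_k + i sin θ_k) using full-precision intermediates, then round to 4 decimal places.
Roots: 1.4745 + 0.5406i, -0.5406 + 1.4745i, -1.4745 - 0.5406i, 0.5406 - 1.4745i


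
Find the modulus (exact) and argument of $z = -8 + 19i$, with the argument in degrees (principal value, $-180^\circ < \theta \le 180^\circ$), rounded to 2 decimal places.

|z| = sqrt((-8)^2 + 19^2) = sqrt(425)
arg(z) = arctan(b/a) = arctan(19/-8) (quadrant-adjusted) = 112.83°


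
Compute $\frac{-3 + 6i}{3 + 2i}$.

Multiply numerator and denominator by conjugate (3 - 2i):
= (-3 + 6i)(3 - 2i) / (3^2 + 2^2)
= (3 + 24i) / 13
= 3/13 + (24/13)i


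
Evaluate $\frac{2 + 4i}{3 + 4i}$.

Multiply numerator and denominator by conjugate (3 - 4i):
= (2 + 4i)(3 - 4i) / (3^2 + 4^2)
= (22 + 4i) / 25
= 22/25 + (4/25)i


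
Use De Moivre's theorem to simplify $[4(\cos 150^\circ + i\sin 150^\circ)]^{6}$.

By De Moivre: z^n = r^n(cos(nθ) + i sin(nθ))
= 4^6(cos(6*150°) + i sin(6*150°))
= 4096(cos 180° + i sin 180°)
= -4096


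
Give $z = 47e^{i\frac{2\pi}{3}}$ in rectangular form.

a = r cos θ = 47 * -1/2 = -47/2
b = r sin θ = 47 * sqrt(3)/2 = 47*sqrt(3)/2
z = -47/2 + (47*sqrt(3)/2)i


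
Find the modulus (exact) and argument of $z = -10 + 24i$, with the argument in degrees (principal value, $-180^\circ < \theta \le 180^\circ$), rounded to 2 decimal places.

|z| = sqrt((-10)^2 + 24^2) = 26
arg(z) = arctan(b/a) = arctan(24/-10) (quadrant-adjusted) = 112.62°


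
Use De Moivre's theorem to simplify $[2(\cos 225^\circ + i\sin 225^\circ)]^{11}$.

By De Moivre: z^n = r^n(cos(nθ) + i sin(nθ))
= 2^11(cos(11*225°) + i sin(11*225°))
= 2048(cos 315° + i sin 315°)
= 1024*sqrt(2) - 1024*sqrt(2)i


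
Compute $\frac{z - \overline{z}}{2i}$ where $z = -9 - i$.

z - conjugate(z) = 2bi
(z - conjugate(z))/(2i) = 2bi/(2i) = b = -1


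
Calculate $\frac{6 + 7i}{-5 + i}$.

Multiply numerator and denominator by conjugate (-5 - i):
= (6 + 7i)(-5 - i) / ((-5)^2 + 1^2)
= (-23 - 41i) / 26
= -23/26 - (41/26)i


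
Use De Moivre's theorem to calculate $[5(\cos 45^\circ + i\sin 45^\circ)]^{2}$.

By De Moivre: z^n = r^n(cos(nθ) + i sin(nθ))
= 5^2(cos(2*45°) + i sin(2*45°))
= 25(cos 90° + i sin 90°)
= 25i


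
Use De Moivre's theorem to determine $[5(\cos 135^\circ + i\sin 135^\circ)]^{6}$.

By De Moivre: z^n = r^n(cos(nθ) + i sin(nθ))
= 5^6(cos(6*135°) + i sin(6*135°))
= 15625(cos 90° + i sin 90°)
= 15625i


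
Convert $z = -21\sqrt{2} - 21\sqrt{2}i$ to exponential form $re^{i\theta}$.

r = |z| = sqrt((-21*sqrt(2))^2 + (-21*sqrt(2))^2) = sqrt(882 + 882) = sqrt(1764) = 42
θ = arctan(b/a) = arctan(-29.6985/-29.6985) (quadrant-adjusted) = 225° = 5π/4
z = 42e^(i*5π/4)


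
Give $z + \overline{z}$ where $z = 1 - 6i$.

z + conjugate(z) = (a + bi) + (a - bi) = 2a
= 2 * 1 = 2


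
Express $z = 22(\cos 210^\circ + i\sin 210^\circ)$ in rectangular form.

a = r cos θ = 22 * -sqrt(3)/2 = -11*sqrt(3)
b = r sin θ = 22 * -1/2 = -11
z = -11*sqrt(3) - 11i


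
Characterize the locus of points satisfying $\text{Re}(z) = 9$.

Re(z) = x where z = x + yi; the equation x = 9 is satisfied by all points with that x-coordinate
Locus: Vertical line x = 9


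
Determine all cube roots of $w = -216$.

|w| = 216, arg(w) = 180°
Root modulus = 216^(1/3) = 6
Root arguments: θ_k = (180° + 360°k)/3 for k = 0, 1, ..., 2
Roots: 3 + 3*sqrt(3)i, -6, 3 - 3*sqrt(3)i


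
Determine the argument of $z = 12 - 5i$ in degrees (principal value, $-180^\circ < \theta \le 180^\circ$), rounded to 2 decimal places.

θ = arctan(b/a) = arctan(-5/12) (quadrant-adjusted) = -22.62°
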